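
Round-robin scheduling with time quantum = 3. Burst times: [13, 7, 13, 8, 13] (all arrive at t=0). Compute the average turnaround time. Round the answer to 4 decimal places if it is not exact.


Time quantum = 3
Execution trace:
  J1 runs 3 units, time = 3
  J2 runs 3 units, time = 6
  J3 runs 3 units, time = 9
  J4 runs 3 units, time = 12
  J5 runs 3 units, time = 15
  J1 runs 3 units, time = 18
  J2 runs 3 units, time = 21
  J3 runs 3 units, time = 24
  J4 runs 3 units, time = 27
  J5 runs 3 units, time = 30
  J1 runs 3 units, time = 33
  J2 runs 1 units, time = 34
  J3 runs 3 units, time = 37
  J4 runs 2 units, time = 39
  J5 runs 3 units, time = 42
  J1 runs 3 units, time = 45
  J3 runs 3 units, time = 48
  J5 runs 3 units, time = 51
  J1 runs 1 units, time = 52
  J3 runs 1 units, time = 53
  J5 runs 1 units, time = 54
Finish times: [52, 34, 53, 39, 54]
Average turnaround = 232/5 = 46.4

46.4


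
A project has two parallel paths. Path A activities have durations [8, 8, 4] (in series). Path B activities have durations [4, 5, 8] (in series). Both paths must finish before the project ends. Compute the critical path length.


Path A total = 8 + 8 + 4 = 20
Path B total = 4 + 5 + 8 = 17
Critical path = longest path = max(20, 17) = 20

20


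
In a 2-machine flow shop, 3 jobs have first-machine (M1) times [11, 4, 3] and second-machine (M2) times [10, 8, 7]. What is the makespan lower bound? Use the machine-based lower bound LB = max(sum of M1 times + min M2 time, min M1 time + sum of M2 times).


LB1 = sum(M1 times) + min(M2 times) = 18 + 7 = 25
LB2 = min(M1 times) + sum(M2 times) = 3 + 25 = 28
Lower bound = max(LB1, LB2) = max(25, 28) = 28

28


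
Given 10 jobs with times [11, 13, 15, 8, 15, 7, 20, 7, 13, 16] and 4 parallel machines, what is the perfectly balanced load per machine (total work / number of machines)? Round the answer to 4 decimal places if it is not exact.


Total processing time = 11 + 13 + 15 + 8 + 15 + 7 + 20 + 7 + 13 + 16 = 125
Number of machines = 4
Ideal balanced load = 125 / 4 = 31.25

31.25


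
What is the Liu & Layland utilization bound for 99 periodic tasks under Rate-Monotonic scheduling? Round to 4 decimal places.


Compute 2^(1/99) = 1.0070260544
Subtract 1: 1.0070260544 - 1 = 0.0070260544
Multiply by n: 99 * 0.0070260544 = 0.6955793856
Round to 4 dp: 0.6956

0.6956


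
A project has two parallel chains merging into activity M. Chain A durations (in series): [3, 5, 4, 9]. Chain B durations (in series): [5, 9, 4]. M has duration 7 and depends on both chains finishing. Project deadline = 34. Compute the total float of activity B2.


Forward pass: ES(B2) = sum of predecessors on chain B = 5
EF = ES + duration = 5 + 9 = 14
Backward pass: LF(M) = deadline = 34; LS(M) = 34 - 7 = 27
LF(B2) = LS(M) - sum(successors on chain B) = 27 - 4 = 23
LS = LF - duration = 23 - 9 = 14
Total float = LS - ES = 14 - 5 = 9

9


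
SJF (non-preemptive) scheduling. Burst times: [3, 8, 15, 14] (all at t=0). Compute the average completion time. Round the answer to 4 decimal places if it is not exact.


SJF order (ascending): [3, 8, 14, 15]
Completion times:
  Job 1: burst=3, C=3
  Job 2: burst=8, C=11
  Job 3: burst=14, C=25
  Job 4: burst=15, C=40
Average completion = 79/4 = 19.75

19.75


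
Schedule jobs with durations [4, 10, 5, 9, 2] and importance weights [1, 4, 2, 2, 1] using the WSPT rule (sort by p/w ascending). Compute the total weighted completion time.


Compute p/w ratios and sort ascending (WSPT): [(2, 1), (10, 4), (5, 2), (4, 1), (9, 2)]
Compute weighted completion times:
  Job (p=2,w=1): C=2, w*C=1*2=2
  Job (p=10,w=4): C=12, w*C=4*12=48
  Job (p=5,w=2): C=17, w*C=2*17=34
  Job (p=4,w=1): C=21, w*C=1*21=21
  Job (p=9,w=2): C=30, w*C=2*30=60
Total weighted completion time = 165

165


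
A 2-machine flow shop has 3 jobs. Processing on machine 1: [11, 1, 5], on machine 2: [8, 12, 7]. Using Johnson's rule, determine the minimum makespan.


Apply Johnson's rule:
  Group 1 (a <= b): [(2, 1, 12), (3, 5, 7)]
  Group 2 (a > b): [(1, 11, 8)]
Optimal job order: [2, 3, 1]
Schedule:
  Job 2: M1 done at 1, M2 done at 13
  Job 3: M1 done at 6, M2 done at 20
  Job 1: M1 done at 17, M2 done at 28
Makespan = 28

28


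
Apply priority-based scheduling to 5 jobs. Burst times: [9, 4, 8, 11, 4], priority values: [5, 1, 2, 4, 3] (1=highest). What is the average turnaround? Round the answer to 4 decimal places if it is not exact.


Sort by priority (ascending = highest first):
Order: [(1, 4), (2, 8), (3, 4), (4, 11), (5, 9)]
Completion times:
  Priority 1, burst=4, C=4
  Priority 2, burst=8, C=12
  Priority 3, burst=4, C=16
  Priority 4, burst=11, C=27
  Priority 5, burst=9, C=36
Average turnaround = 95/5 = 19.0

19.0


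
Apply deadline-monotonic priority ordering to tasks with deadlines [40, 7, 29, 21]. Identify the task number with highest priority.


Sort tasks by relative deadline (ascending):
  Task 2: deadline = 7
  Task 4: deadline = 21
  Task 3: deadline = 29
  Task 1: deadline = 40
Priority order (highest first): [2, 4, 3, 1]
Highest priority task = 2

2


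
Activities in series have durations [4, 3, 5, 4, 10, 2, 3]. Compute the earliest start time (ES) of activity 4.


Activity 4 starts after activities 1 through 3 complete.
Predecessor durations: [4, 3, 5]
ES = 4 + 3 + 5 = 12

12


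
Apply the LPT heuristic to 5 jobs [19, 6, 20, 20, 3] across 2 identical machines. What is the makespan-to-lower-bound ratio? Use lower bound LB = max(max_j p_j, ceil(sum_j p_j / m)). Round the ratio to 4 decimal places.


LPT order: [20, 20, 19, 6, 3]
Machine loads after assignment: [39, 29]
LPT makespan = 39
Lower bound = max(max_job, ceil(total/2)) = max(20, 34) = 34
Ratio = 39 / 34 = 1.1471

1.1471


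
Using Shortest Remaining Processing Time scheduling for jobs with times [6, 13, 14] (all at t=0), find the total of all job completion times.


Since all jobs arrive at t=0, SRPT equals SPT ordering.
SPT order: [6, 13, 14]
Completion times:
  Job 1: p=6, C=6
  Job 2: p=13, C=19
  Job 3: p=14, C=33
Total completion time = 6 + 19 + 33 = 58

58


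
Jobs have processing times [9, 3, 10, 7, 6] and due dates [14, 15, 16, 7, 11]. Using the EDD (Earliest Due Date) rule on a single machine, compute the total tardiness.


Sort by due date (EDD order): [(7, 7), (6, 11), (9, 14), (3, 15), (10, 16)]
Compute completion times and tardiness:
  Job 1: p=7, d=7, C=7, tardiness=max(0,7-7)=0
  Job 2: p=6, d=11, C=13, tardiness=max(0,13-11)=2
  Job 3: p=9, d=14, C=22, tardiness=max(0,22-14)=8
  Job 4: p=3, d=15, C=25, tardiness=max(0,25-15)=10
  Job 5: p=10, d=16, C=35, tardiness=max(0,35-16)=19
Total tardiness = 39

39


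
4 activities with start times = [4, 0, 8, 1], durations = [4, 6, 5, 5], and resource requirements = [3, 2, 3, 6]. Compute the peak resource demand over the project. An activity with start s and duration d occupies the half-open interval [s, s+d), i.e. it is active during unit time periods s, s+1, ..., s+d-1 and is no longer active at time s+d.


Each activity i is active on [start_i, start_i + duration_i).
Compute total resource usage per time slot:
  t=0: active resources = [2], total = 2
  t=1: active resources = [2, 6], total = 8
  t=2: active resources = [2, 6], total = 8
  t=3: active resources = [2, 6], total = 8
  t=4: active resources = [3, 2, 6], total = 11
  t=5: active resources = [3, 2, 6], total = 11
  t=6: active resources = [3], total = 3
  t=7: active resources = [3], total = 3
  t=8: active resources = [3], total = 3
  t=9: active resources = [3], total = 3
  t=10: active resources = [3], total = 3
  t=11: active resources = [3], total = 3
  t=12: active resources = [3], total = 3
Peak resource demand = 11

11


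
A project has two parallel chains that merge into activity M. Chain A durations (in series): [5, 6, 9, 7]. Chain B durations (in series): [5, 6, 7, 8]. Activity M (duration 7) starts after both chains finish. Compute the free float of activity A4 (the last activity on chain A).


ES(A4) = sum of predecessors on chain A = 20
EF(A4) = ES + duration = 20 + 7 = 27
Successor of A4 is M. ES(M) = max(sum(A), sum(B)) = max(27, 26) = 27
Free float = ES(successor) - EF(current) = 27 - 27 = 0

0


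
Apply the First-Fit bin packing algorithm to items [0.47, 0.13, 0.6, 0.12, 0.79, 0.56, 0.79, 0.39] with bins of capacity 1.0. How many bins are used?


Place items sequentially using First-Fit:
  Item 0.47 -> new Bin 1
  Item 0.13 -> Bin 1 (now 0.6)
  Item 0.6 -> new Bin 2
  Item 0.12 -> Bin 1 (now 0.72)
  Item 0.79 -> new Bin 3
  Item 0.56 -> new Bin 4
  Item 0.79 -> new Bin 5
  Item 0.39 -> Bin 2 (now 0.99)
Total bins used = 5

5


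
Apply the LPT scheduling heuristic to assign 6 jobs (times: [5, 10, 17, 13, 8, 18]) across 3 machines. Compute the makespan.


Sort jobs in decreasing order (LPT): [18, 17, 13, 10, 8, 5]
Assign each job to the least loaded machine:
  Machine 1: jobs [18, 5], load = 23
  Machine 2: jobs [17, 8], load = 25
  Machine 3: jobs [13, 10], load = 23
Makespan = max load = 25

25


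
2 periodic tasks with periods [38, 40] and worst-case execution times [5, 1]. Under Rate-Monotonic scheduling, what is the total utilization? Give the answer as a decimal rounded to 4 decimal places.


Compute individual utilizations (exact fractions):
  Task 1: C/T = 5/38 (approx. 0.1316)
  Task 2: C/T = 1/40 (approx. 0.025)
Total utilization U = 5/38 + 1/40 = 119/760
Rounded to 4 decimal places: U = 0.1566
RM (Liu & Layland) bound for 2 tasks = 0.828427; compare with U = 119/760 (approx. 0.156579)
U <= bound, so schedulable by RM sufficient condition.

0.1566


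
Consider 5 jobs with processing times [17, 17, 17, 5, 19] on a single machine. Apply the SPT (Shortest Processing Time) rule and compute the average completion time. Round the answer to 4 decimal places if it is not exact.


Sort jobs by processing time (SPT order): [5, 17, 17, 17, 19]
Compute completion times sequentially:
  Job 1: processing = 5, completes at 5
  Job 2: processing = 17, completes at 22
  Job 3: processing = 17, completes at 39
  Job 4: processing = 17, completes at 56
  Job 5: processing = 19, completes at 75
Sum of completion times = 197
Average completion time = 197/5 = 39.4

39.4


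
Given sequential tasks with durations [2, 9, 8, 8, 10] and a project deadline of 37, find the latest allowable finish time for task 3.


LF(activity 3) = deadline - sum of successor durations
Successors: activities 4 through 5 with durations [8, 10]
Sum of successor durations = 18
LF = 37 - 18 = 19

19


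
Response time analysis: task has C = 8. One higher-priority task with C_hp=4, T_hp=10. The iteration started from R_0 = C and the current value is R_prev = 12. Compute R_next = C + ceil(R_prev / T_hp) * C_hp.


R_next = C + ceil(R_prev / T_hp) * C_hp
ceil(12 / 10) = ceil(1.2) = 2
Interference = 2 * 4 = 8
R_next = 8 + 8 = 16

16


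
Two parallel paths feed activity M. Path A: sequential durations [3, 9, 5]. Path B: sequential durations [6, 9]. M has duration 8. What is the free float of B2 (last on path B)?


ES(B2) = sum of predecessors on chain B = 6
EF(B2) = ES + duration = 6 + 9 = 15
Successor of B2 is M. ES(M) = max(sum(A), sum(B)) = max(17, 15) = 17
Free float = ES(successor) - EF(current) = 17 - 15 = 2

2


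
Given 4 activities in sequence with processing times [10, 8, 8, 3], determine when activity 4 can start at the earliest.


Activity 4 starts after activities 1 through 3 complete.
Predecessor durations: [10, 8, 8]
ES = 10 + 8 + 8 = 26

26


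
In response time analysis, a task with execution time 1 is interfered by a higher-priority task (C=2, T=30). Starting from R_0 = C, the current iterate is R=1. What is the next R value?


R_next = C + ceil(R_prev / T_hp) * C_hp
ceil(1 / 30) = ceil(0.0333) = 1
Interference = 1 * 2 = 2
R_next = 1 + 2 = 3

3


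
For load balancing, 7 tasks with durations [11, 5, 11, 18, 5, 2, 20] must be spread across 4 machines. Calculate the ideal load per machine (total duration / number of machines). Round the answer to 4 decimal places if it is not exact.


Total processing time = 11 + 5 + 11 + 18 + 5 + 2 + 20 = 72
Number of machines = 4
Ideal balanced load = 72 / 4 = 18.0

18.0


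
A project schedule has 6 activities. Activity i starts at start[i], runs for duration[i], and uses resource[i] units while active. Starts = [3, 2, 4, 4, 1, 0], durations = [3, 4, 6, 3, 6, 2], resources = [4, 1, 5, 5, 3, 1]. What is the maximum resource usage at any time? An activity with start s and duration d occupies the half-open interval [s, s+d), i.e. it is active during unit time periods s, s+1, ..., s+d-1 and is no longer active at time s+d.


Each activity i is active on [start_i, start_i + duration_i).
Compute total resource usage per time slot:
  t=0: active resources = [1], total = 1
  t=1: active resources = [3, 1], total = 4
  t=2: active resources = [1, 3], total = 4
  t=3: active resources = [4, 1, 3], total = 8
  t=4: active resources = [4, 1, 5, 5, 3], total = 18
  t=5: active resources = [4, 1, 5, 5, 3], total = 18
  t=6: active resources = [5, 5, 3], total = 13
  t=7: active resources = [5], total = 5
  t=8: active resources = [5], total = 5
  t=9: active resources = [5], total = 5
Peak resource demand = 18

18


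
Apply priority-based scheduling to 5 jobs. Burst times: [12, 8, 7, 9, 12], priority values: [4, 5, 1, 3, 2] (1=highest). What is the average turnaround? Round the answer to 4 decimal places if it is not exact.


Sort by priority (ascending = highest first):
Order: [(1, 7), (2, 12), (3, 9), (4, 12), (5, 8)]
Completion times:
  Priority 1, burst=7, C=7
  Priority 2, burst=12, C=19
  Priority 3, burst=9, C=28
  Priority 4, burst=12, C=40
  Priority 5, burst=8, C=48
Average turnaround = 142/5 = 28.4

28.4


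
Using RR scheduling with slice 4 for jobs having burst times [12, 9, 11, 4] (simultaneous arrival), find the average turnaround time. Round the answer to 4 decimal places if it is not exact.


Time quantum = 4
Execution trace:
  J1 runs 4 units, time = 4
  J2 runs 4 units, time = 8
  J3 runs 4 units, time = 12
  J4 runs 4 units, time = 16
  J1 runs 4 units, time = 20
  J2 runs 4 units, time = 24
  J3 runs 4 units, time = 28
  J1 runs 4 units, time = 32
  J2 runs 1 units, time = 33
  J3 runs 3 units, time = 36
Finish times: [32, 33, 36, 16]
Average turnaround = 117/4 = 29.25

29.25


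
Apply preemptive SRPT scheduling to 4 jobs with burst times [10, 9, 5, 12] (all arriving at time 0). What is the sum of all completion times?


Since all jobs arrive at t=0, SRPT equals SPT ordering.
SPT order: [5, 9, 10, 12]
Completion times:
  Job 1: p=5, C=5
  Job 2: p=9, C=14
  Job 3: p=10, C=24
  Job 4: p=12, C=36
Total completion time = 5 + 14 + 24 + 36 = 79

79


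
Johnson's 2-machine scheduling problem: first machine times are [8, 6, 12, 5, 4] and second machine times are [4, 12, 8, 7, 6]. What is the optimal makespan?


Apply Johnson's rule:
  Group 1 (a <= b): [(5, 4, 6), (4, 5, 7), (2, 6, 12)]
  Group 2 (a > b): [(3, 12, 8), (1, 8, 4)]
Optimal job order: [5, 4, 2, 3, 1]
Schedule:
  Job 5: M1 done at 4, M2 done at 10
  Job 4: M1 done at 9, M2 done at 17
  Job 2: M1 done at 15, M2 done at 29
  Job 3: M1 done at 27, M2 done at 37
  Job 1: M1 done at 35, M2 done at 41
Makespan = 41

41


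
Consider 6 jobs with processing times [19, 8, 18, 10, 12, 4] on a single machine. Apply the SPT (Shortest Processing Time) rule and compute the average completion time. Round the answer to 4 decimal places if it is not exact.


Sort jobs by processing time (SPT order): [4, 8, 10, 12, 18, 19]
Compute completion times sequentially:
  Job 1: processing = 4, completes at 4
  Job 2: processing = 8, completes at 12
  Job 3: processing = 10, completes at 22
  Job 4: processing = 12, completes at 34
  Job 5: processing = 18, completes at 52
  Job 6: processing = 19, completes at 71
Sum of completion times = 195
Average completion time = 195/6 = 32.5

32.5


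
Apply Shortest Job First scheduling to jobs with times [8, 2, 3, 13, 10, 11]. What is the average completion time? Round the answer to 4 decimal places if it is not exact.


SJF order (ascending): [2, 3, 8, 10, 11, 13]
Completion times:
  Job 1: burst=2, C=2
  Job 2: burst=3, C=5
  Job 3: burst=8, C=13
  Job 4: burst=10, C=23
  Job 5: burst=11, C=34
  Job 6: burst=13, C=47
Average completion = 124/6 = 20.6667

20.6667


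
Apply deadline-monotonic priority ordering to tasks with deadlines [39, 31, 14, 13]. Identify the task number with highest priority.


Sort tasks by relative deadline (ascending):
  Task 4: deadline = 13
  Task 3: deadline = 14
  Task 2: deadline = 31
  Task 1: deadline = 39
Priority order (highest first): [4, 3, 2, 1]
Highest priority task = 4

4


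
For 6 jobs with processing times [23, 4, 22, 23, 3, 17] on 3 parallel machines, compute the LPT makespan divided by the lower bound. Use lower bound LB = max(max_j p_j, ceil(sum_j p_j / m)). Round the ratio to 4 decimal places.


LPT order: [23, 23, 22, 17, 4, 3]
Machine loads after assignment: [27, 26, 39]
LPT makespan = 39
Lower bound = max(max_job, ceil(total/3)) = max(23, 31) = 31
Ratio = 39 / 31 = 1.2581

1.2581


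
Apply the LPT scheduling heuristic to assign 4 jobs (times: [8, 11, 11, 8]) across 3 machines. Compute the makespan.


Sort jobs in decreasing order (LPT): [11, 11, 8, 8]
Assign each job to the least loaded machine:
  Machine 1: jobs [11], load = 11
  Machine 2: jobs [11], load = 11
  Machine 3: jobs [8, 8], load = 16
Makespan = max load = 16

16


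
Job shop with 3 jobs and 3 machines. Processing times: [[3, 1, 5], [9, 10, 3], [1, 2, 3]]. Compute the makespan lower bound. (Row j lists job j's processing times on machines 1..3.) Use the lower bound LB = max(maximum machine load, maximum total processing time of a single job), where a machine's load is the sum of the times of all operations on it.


Machine loads:
  Machine 1: 3 + 9 + 1 = 13
  Machine 2: 1 + 10 + 2 = 13
  Machine 3: 5 + 3 + 3 = 11
Max machine load = 13
Job totals:
  Job 1: 9
  Job 2: 22
  Job 3: 6
Max job total = 22
Lower bound = max(13, 22) = 22

22


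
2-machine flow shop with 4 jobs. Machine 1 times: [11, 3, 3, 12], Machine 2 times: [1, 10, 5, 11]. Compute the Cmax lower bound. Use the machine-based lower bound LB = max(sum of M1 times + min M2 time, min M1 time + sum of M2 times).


LB1 = sum(M1 times) + min(M2 times) = 29 + 1 = 30
LB2 = min(M1 times) + sum(M2 times) = 3 + 27 = 30
Lower bound = max(LB1, LB2) = max(30, 30) = 30

30


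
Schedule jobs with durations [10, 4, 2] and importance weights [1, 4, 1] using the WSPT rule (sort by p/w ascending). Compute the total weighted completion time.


Compute p/w ratios and sort ascending (WSPT): [(4, 4), (2, 1), (10, 1)]
Compute weighted completion times:
  Job (p=4,w=4): C=4, w*C=4*4=16
  Job (p=2,w=1): C=6, w*C=1*6=6
  Job (p=10,w=1): C=16, w*C=1*16=16
Total weighted completion time = 38

38


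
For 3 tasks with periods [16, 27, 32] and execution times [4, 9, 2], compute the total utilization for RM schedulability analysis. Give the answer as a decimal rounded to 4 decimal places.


Compute individual utilizations (exact fractions):
  Task 1: C/T = 4/16 = 1/4 (approx. 0.25)
  Task 2: C/T = 9/27 = 1/3 (approx. 0.3333)
  Task 3: C/T = 2/32 = 1/16 (approx. 0.0625)
Total utilization U = 1/4 + 1/3 + 1/16 = 31/48
Rounded to 4 decimal places: U = 0.6458
RM (Liu & Layland) bound for 3 tasks = 0.779763; compare with U = 31/48 (approx. 0.645833)
U <= bound, so schedulable by RM sufficient condition.

0.6458


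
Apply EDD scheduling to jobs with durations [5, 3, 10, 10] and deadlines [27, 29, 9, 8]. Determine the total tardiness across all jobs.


Sort by due date (EDD order): [(10, 8), (10, 9), (5, 27), (3, 29)]
Compute completion times and tardiness:
  Job 1: p=10, d=8, C=10, tardiness=max(0,10-8)=2
  Job 2: p=10, d=9, C=20, tardiness=max(0,20-9)=11
  Job 3: p=5, d=27, C=25, tardiness=max(0,25-27)=0
  Job 4: p=3, d=29, C=28, tardiness=max(0,28-29)=0
Total tardiness = 13

13


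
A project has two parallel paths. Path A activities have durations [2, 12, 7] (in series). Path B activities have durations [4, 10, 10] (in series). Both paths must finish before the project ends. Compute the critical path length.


Path A total = 2 + 12 + 7 = 21
Path B total = 4 + 10 + 10 = 24
Critical path = longest path = max(21, 24) = 24

24


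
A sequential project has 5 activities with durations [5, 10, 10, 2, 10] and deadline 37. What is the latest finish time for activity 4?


LF(activity 4) = deadline - sum of successor durations
Successors: activities 5 through 5 with durations [10]
Sum of successor durations = 10
LF = 37 - 10 = 27

27


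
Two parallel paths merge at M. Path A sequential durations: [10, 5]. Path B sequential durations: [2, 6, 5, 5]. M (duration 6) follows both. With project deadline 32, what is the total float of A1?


Forward pass: ES(A1) = sum of predecessors on chain A = 0
EF = ES + duration = 0 + 10 = 10
Backward pass: LF(M) = deadline = 32; LS(M) = 32 - 6 = 26
LF(A1) = LS(M) - sum(successors on chain A) = 26 - 5 = 21
LS = LF - duration = 21 - 10 = 11
Total float = LS - ES = 11 - 0 = 11

11


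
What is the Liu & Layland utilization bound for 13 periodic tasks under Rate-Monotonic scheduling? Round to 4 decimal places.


Compute 2^(1/13) = 1.0547660765
Subtract 1: 1.0547660765 - 1 = 0.0547660765
Multiply by n: 13 * 0.0547660765 = 0.7119589945
Round to 4 dp: 0.7120

0.7120


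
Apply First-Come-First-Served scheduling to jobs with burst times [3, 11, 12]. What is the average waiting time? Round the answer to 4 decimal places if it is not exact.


FCFS order (as given): [3, 11, 12]
Waiting times:
  Job 1: wait = 0
  Job 2: wait = 3
  Job 3: wait = 14
Sum of waiting times = 17
Average waiting time = 17/3 = 5.6667

5.6667


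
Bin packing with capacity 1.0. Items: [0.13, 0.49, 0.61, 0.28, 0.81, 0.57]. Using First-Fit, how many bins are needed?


Place items sequentially using First-Fit:
  Item 0.13 -> new Bin 1
  Item 0.49 -> Bin 1 (now 0.62)
  Item 0.61 -> new Bin 2
  Item 0.28 -> Bin 1 (now 0.9)
  Item 0.81 -> new Bin 3
  Item 0.57 -> new Bin 4
Total bins used = 4

4


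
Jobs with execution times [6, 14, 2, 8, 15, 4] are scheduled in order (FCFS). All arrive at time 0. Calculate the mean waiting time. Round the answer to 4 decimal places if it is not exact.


FCFS order (as given): [6, 14, 2, 8, 15, 4]
Waiting times:
  Job 1: wait = 0
  Job 2: wait = 6
  Job 3: wait = 20
  Job 4: wait = 22
  Job 5: wait = 30
  Job 6: wait = 45
Sum of waiting times = 123
Average waiting time = 123/6 = 20.5

20.5


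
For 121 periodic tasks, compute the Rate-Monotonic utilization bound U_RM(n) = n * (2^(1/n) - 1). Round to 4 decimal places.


Compute 2^(1/121) = 1.0057449283
Subtract 1: 1.0057449283 - 1 = 0.0057449283
Multiply by n: 121 * 0.0057449283 = 0.6951363243
Round to 4 dp: 0.6951

0.6951


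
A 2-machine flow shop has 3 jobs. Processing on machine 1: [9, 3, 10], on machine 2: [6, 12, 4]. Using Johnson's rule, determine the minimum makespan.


Apply Johnson's rule:
  Group 1 (a <= b): [(2, 3, 12)]
  Group 2 (a > b): [(1, 9, 6), (3, 10, 4)]
Optimal job order: [2, 1, 3]
Schedule:
  Job 2: M1 done at 3, M2 done at 15
  Job 1: M1 done at 12, M2 done at 21
  Job 3: M1 done at 22, M2 done at 26
Makespan = 26

26


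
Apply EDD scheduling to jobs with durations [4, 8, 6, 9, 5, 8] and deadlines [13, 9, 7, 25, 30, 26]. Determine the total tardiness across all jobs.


Sort by due date (EDD order): [(6, 7), (8, 9), (4, 13), (9, 25), (8, 26), (5, 30)]
Compute completion times and tardiness:
  Job 1: p=6, d=7, C=6, tardiness=max(0,6-7)=0
  Job 2: p=8, d=9, C=14, tardiness=max(0,14-9)=5
  Job 3: p=4, d=13, C=18, tardiness=max(0,18-13)=5
  Job 4: p=9, d=25, C=27, tardiness=max(0,27-25)=2
  Job 5: p=8, d=26, C=35, tardiness=max(0,35-26)=9
  Job 6: p=5, d=30, C=40, tardiness=max(0,40-30)=10
Total tardiness = 31

31


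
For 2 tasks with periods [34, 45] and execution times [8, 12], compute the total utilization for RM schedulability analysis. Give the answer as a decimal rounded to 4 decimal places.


Compute individual utilizations (exact fractions):
  Task 1: C/T = 8/34 = 4/17 (approx. 0.2353)
  Task 2: C/T = 12/45 = 4/15 (approx. 0.2667)
Total utilization U = 4/17 + 4/15 = 128/255
Rounded to 4 decimal places: U = 0.5020
RM (Liu & Layland) bound for 2 tasks = 0.828427; compare with U = 128/255 (approx. 0.501961)
U <= bound, so schedulable by RM sufficient condition.

0.5020


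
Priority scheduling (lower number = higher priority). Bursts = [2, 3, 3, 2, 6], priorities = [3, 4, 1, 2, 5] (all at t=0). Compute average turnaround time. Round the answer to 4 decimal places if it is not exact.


Sort by priority (ascending = highest first):
Order: [(1, 3), (2, 2), (3, 2), (4, 3), (5, 6)]
Completion times:
  Priority 1, burst=3, C=3
  Priority 2, burst=2, C=5
  Priority 3, burst=2, C=7
  Priority 4, burst=3, C=10
  Priority 5, burst=6, C=16
Average turnaround = 41/5 = 8.2

8.2


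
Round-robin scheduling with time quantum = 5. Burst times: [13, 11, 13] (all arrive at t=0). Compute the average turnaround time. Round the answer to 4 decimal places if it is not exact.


Time quantum = 5
Execution trace:
  J1 runs 5 units, time = 5
  J2 runs 5 units, time = 10
  J3 runs 5 units, time = 15
  J1 runs 5 units, time = 20
  J2 runs 5 units, time = 25
  J3 runs 5 units, time = 30
  J1 runs 3 units, time = 33
  J2 runs 1 units, time = 34
  J3 runs 3 units, time = 37
Finish times: [33, 34, 37]
Average turnaround = 104/3 = 34.6667

34.6667


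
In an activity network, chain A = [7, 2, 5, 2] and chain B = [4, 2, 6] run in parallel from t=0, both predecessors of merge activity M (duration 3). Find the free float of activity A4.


ES(A4) = sum of predecessors on chain A = 14
EF(A4) = ES + duration = 14 + 2 = 16
Successor of A4 is M. ES(M) = max(sum(A), sum(B)) = max(16, 12) = 16
Free float = ES(successor) - EF(current) = 16 - 16 = 0

0


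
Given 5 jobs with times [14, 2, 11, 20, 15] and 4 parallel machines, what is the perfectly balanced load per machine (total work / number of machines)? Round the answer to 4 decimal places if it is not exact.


Total processing time = 14 + 2 + 11 + 20 + 15 = 62
Number of machines = 4
Ideal balanced load = 62 / 4 = 15.5

15.5


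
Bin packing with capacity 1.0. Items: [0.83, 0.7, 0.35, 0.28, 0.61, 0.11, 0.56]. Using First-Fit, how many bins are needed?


Place items sequentially using First-Fit:
  Item 0.83 -> new Bin 1
  Item 0.7 -> new Bin 2
  Item 0.35 -> new Bin 3
  Item 0.28 -> Bin 2 (now 0.98)
  Item 0.61 -> Bin 3 (now 0.96)
  Item 0.11 -> Bin 1 (now 0.94)
  Item 0.56 -> new Bin 4
Total bins used = 4

4


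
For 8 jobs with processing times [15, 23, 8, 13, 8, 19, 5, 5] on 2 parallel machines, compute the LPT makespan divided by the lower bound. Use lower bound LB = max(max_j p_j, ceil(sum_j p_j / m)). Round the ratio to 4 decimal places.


LPT order: [23, 19, 15, 13, 8, 8, 5, 5]
Machine loads after assignment: [49, 47]
LPT makespan = 49
Lower bound = max(max_job, ceil(total/2)) = max(23, 48) = 48
Ratio = 49 / 48 = 1.0208

1.0208


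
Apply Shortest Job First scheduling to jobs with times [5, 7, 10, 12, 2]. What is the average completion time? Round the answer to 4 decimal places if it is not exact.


SJF order (ascending): [2, 5, 7, 10, 12]
Completion times:
  Job 1: burst=2, C=2
  Job 2: burst=5, C=7
  Job 3: burst=7, C=14
  Job 4: burst=10, C=24
  Job 5: burst=12, C=36
Average completion = 83/5 = 16.6

16.6


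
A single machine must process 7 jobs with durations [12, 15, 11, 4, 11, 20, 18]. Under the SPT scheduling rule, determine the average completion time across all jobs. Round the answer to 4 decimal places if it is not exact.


Sort jobs by processing time (SPT order): [4, 11, 11, 12, 15, 18, 20]
Compute completion times sequentially:
  Job 1: processing = 4, completes at 4
  Job 2: processing = 11, completes at 15
  Job 3: processing = 11, completes at 26
  Job 4: processing = 12, completes at 38
  Job 5: processing = 15, completes at 53
  Job 6: processing = 18, completes at 71
  Job 7: processing = 20, completes at 91
Sum of completion times = 298
Average completion time = 298/7 = 42.5714

42.5714


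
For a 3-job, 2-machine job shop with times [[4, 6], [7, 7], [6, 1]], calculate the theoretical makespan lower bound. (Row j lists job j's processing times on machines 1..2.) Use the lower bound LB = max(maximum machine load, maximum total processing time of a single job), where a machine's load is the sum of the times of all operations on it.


Machine loads:
  Machine 1: 4 + 7 + 6 = 17
  Machine 2: 6 + 7 + 1 = 14
Max machine load = 17
Job totals:
  Job 1: 10
  Job 2: 14
  Job 3: 7
Max job total = 14
Lower bound = max(17, 14) = 17

17


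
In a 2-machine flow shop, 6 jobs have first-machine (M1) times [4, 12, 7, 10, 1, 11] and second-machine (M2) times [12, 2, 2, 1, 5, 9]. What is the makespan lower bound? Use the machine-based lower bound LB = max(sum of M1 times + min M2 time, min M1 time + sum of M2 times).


LB1 = sum(M1 times) + min(M2 times) = 45 + 1 = 46
LB2 = min(M1 times) + sum(M2 times) = 1 + 31 = 32
Lower bound = max(LB1, LB2) = max(46, 32) = 46

46


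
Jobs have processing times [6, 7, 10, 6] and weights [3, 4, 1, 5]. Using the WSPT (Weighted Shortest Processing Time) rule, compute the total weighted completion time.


Compute p/w ratios and sort ascending (WSPT): [(6, 5), (7, 4), (6, 3), (10, 1)]
Compute weighted completion times:
  Job (p=6,w=5): C=6, w*C=5*6=30
  Job (p=7,w=4): C=13, w*C=4*13=52
  Job (p=6,w=3): C=19, w*C=3*19=57
  Job (p=10,w=1): C=29, w*C=1*29=29
Total weighted completion time = 168

168


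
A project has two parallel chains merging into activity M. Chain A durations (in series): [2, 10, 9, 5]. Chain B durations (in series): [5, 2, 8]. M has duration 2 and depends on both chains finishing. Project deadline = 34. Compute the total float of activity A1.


Forward pass: ES(A1) = sum of predecessors on chain A = 0
EF = ES + duration = 0 + 2 = 2
Backward pass: LF(M) = deadline = 34; LS(M) = 34 - 2 = 32
LF(A1) = LS(M) - sum(successors on chain A) = 32 - 24 = 8
LS = LF - duration = 8 - 2 = 6
Total float = LS - ES = 6 - 0 = 6

6


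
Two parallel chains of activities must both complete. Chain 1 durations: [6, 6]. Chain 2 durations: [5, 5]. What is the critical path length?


Path A total = 6 + 6 = 12
Path B total = 5 + 5 = 10
Critical path = longest path = max(12, 10) = 12

12


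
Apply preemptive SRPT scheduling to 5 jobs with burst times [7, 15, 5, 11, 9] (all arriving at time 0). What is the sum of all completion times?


Since all jobs arrive at t=0, SRPT equals SPT ordering.
SPT order: [5, 7, 9, 11, 15]
Completion times:
  Job 1: p=5, C=5
  Job 2: p=7, C=12
  Job 3: p=9, C=21
  Job 4: p=11, C=32
  Job 5: p=15, C=47
Total completion time = 5 + 12 + 21 + 32 + 47 = 117

117


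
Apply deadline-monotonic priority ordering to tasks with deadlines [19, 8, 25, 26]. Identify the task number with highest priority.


Sort tasks by relative deadline (ascending):
  Task 2: deadline = 8
  Task 1: deadline = 19
  Task 3: deadline = 25
  Task 4: deadline = 26
Priority order (highest first): [2, 1, 3, 4]
Highest priority task = 2

2


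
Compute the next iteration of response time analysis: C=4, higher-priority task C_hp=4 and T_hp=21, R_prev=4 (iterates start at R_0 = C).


R_next = C + ceil(R_prev / T_hp) * C_hp
ceil(4 / 21) = ceil(0.1905) = 1
Interference = 1 * 4 = 4
R_next = 4 + 4 = 8

8


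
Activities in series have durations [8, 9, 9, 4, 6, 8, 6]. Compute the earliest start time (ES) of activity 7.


Activity 7 starts after activities 1 through 6 complete.
Predecessor durations: [8, 9, 9, 4, 6, 8]
ES = 8 + 9 + 9 + 4 + 6 + 8 = 44

44


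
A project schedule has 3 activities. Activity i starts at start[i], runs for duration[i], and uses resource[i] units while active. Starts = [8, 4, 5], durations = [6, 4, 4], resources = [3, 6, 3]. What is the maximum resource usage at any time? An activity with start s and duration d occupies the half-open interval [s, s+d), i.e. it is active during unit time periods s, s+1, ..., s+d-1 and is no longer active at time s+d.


Each activity i is active on [start_i, start_i + duration_i).
Compute total resource usage per time slot:
  t=0: active resources = [], total = 0
  t=1: active resources = [], total = 0
  t=2: active resources = [], total = 0
  t=3: active resources = [], total = 0
  t=4: active resources = [6], total = 6
  t=5: active resources = [6, 3], total = 9
  t=6: active resources = [6, 3], total = 9
  t=7: active resources = [6, 3], total = 9
  t=8: active resources = [3, 3], total = 6
  t=9: active resources = [3], total = 3
  t=10: active resources = [3], total = 3
  t=11: active resources = [3], total = 3
  t=12: active resources = [3], total = 3
  t=13: active resources = [3], total = 3
Peak resource demand = 9

9


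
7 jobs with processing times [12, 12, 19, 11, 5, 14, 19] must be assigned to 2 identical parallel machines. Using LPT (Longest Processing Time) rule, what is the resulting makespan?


Sort jobs in decreasing order (LPT): [19, 19, 14, 12, 12, 11, 5]
Assign each job to the least loaded machine:
  Machine 1: jobs [19, 14, 11], load = 44
  Machine 2: jobs [19, 12, 12, 5], load = 48
Makespan = max load = 48

48


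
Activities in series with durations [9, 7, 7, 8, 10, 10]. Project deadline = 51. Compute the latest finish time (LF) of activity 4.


LF(activity 4) = deadline - sum of successor durations
Successors: activities 5 through 6 with durations [10, 10]
Sum of successor durations = 20
LF = 51 - 20 = 31

31


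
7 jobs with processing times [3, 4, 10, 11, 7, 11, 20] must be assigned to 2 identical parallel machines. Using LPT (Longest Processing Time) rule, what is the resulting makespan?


Sort jobs in decreasing order (LPT): [20, 11, 11, 10, 7, 4, 3]
Assign each job to the least loaded machine:
  Machine 1: jobs [20, 10, 3], load = 33
  Machine 2: jobs [11, 11, 7, 4], load = 33
Makespan = max load = 33

33


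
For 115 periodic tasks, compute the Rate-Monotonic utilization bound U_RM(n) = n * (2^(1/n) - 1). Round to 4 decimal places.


Compute 2^(1/115) = 1.0060455679
Subtract 1: 1.0060455679 - 1 = 0.0060455679
Multiply by n: 115 * 0.0060455679 = 0.6952403085
Round to 4 dp: 0.6952

0.6952


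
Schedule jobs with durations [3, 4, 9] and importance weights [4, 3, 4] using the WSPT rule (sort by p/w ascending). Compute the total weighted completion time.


Compute p/w ratios and sort ascending (WSPT): [(3, 4), (4, 3), (9, 4)]
Compute weighted completion times:
  Job (p=3,w=4): C=3, w*C=4*3=12
  Job (p=4,w=3): C=7, w*C=3*7=21
  Job (p=9,w=4): C=16, w*C=4*16=64
Total weighted completion time = 97

97


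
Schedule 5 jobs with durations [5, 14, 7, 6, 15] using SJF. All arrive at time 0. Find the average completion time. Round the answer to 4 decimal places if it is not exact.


SJF order (ascending): [5, 6, 7, 14, 15]
Completion times:
  Job 1: burst=5, C=5
  Job 2: burst=6, C=11
  Job 3: burst=7, C=18
  Job 4: burst=14, C=32
  Job 5: burst=15, C=47
Average completion = 113/5 = 22.6

22.6


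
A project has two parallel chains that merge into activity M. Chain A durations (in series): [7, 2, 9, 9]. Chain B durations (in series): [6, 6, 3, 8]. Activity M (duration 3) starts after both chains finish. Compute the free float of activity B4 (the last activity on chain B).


ES(B4) = sum of predecessors on chain B = 15
EF(B4) = ES + duration = 15 + 8 = 23
Successor of B4 is M. ES(M) = max(sum(A), sum(B)) = max(27, 23) = 27
Free float = ES(successor) - EF(current) = 27 - 23 = 4

4


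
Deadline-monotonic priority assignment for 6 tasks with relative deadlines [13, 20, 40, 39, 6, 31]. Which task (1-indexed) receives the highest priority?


Sort tasks by relative deadline (ascending):
  Task 5: deadline = 6
  Task 1: deadline = 13
  Task 2: deadline = 20
  Task 6: deadline = 31
  Task 4: deadline = 39
  Task 3: deadline = 40
Priority order (highest first): [5, 1, 2, 6, 4, 3]
Highest priority task = 5

5


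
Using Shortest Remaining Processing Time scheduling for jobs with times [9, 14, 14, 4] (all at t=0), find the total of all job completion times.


Since all jobs arrive at t=0, SRPT equals SPT ordering.
SPT order: [4, 9, 14, 14]
Completion times:
  Job 1: p=4, C=4
  Job 2: p=9, C=13
  Job 3: p=14, C=27
  Job 4: p=14, C=41
Total completion time = 4 + 13 + 27 + 41 = 85

85


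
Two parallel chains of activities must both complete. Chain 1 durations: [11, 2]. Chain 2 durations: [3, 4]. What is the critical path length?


Path A total = 11 + 2 = 13
Path B total = 3 + 4 = 7
Critical path = longest path = max(13, 7) = 13

13


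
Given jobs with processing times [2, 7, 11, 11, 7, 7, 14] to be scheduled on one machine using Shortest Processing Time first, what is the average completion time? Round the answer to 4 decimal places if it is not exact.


Sort jobs by processing time (SPT order): [2, 7, 7, 7, 11, 11, 14]
Compute completion times sequentially:
  Job 1: processing = 2, completes at 2
  Job 2: processing = 7, completes at 9
  Job 3: processing = 7, completes at 16
  Job 4: processing = 7, completes at 23
  Job 5: processing = 11, completes at 34
  Job 6: processing = 11, completes at 45
  Job 7: processing = 14, completes at 59
Sum of completion times = 188
Average completion time = 188/7 = 26.8571

26.8571


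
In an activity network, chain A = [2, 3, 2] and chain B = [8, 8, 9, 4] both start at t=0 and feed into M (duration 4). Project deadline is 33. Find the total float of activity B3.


Forward pass: ES(B3) = sum of predecessors on chain B = 16
EF = ES + duration = 16 + 9 = 25
Backward pass: LF(M) = deadline = 33; LS(M) = 33 - 4 = 29
LF(B3) = LS(M) - sum(successors on chain B) = 29 - 4 = 25
LS = LF - duration = 25 - 9 = 16
Total float = LS - ES = 16 - 16 = 0

0


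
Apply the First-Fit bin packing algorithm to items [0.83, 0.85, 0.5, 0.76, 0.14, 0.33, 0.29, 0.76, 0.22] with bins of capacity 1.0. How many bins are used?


Place items sequentially using First-Fit:
  Item 0.83 -> new Bin 1
  Item 0.85 -> new Bin 2
  Item 0.5 -> new Bin 3
  Item 0.76 -> new Bin 4
  Item 0.14 -> Bin 1 (now 0.97)
  Item 0.33 -> Bin 3 (now 0.83)
  Item 0.29 -> new Bin 5
  Item 0.76 -> new Bin 6
  Item 0.22 -> Bin 4 (now 0.98)
Total bins used = 6

6


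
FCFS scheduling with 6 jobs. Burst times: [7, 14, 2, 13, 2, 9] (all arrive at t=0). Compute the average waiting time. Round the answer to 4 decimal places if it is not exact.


FCFS order (as given): [7, 14, 2, 13, 2, 9]
Waiting times:
  Job 1: wait = 0
  Job 2: wait = 7
  Job 3: wait = 21
  Job 4: wait = 23
  Job 5: wait = 36
  Job 6: wait = 38
Sum of waiting times = 125
Average waiting time = 125/6 = 20.8333

20.8333


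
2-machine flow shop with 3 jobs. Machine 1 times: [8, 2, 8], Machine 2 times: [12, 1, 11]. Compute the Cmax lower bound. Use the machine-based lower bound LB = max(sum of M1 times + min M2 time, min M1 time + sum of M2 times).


LB1 = sum(M1 times) + min(M2 times) = 18 + 1 = 19
LB2 = min(M1 times) + sum(M2 times) = 2 + 24 = 26
Lower bound = max(LB1, LB2) = max(19, 26) = 26

26


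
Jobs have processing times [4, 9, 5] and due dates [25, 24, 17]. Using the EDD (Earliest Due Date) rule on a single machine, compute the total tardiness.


Sort by due date (EDD order): [(5, 17), (9, 24), (4, 25)]
Compute completion times and tardiness:
  Job 1: p=5, d=17, C=5, tardiness=max(0,5-17)=0
  Job 2: p=9, d=24, C=14, tardiness=max(0,14-24)=0
  Job 3: p=4, d=25, C=18, tardiness=max(0,18-25)=0
Total tardiness = 0

0


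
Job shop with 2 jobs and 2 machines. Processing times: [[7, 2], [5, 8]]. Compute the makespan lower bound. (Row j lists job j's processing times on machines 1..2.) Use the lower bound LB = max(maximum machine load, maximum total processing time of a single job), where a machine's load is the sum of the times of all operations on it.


Machine loads:
  Machine 1: 7 + 5 = 12
  Machine 2: 2 + 8 = 10
Max machine load = 12
Job totals:
  Job 1: 9
  Job 2: 13
Max job total = 13
Lower bound = max(12, 13) = 13

13
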